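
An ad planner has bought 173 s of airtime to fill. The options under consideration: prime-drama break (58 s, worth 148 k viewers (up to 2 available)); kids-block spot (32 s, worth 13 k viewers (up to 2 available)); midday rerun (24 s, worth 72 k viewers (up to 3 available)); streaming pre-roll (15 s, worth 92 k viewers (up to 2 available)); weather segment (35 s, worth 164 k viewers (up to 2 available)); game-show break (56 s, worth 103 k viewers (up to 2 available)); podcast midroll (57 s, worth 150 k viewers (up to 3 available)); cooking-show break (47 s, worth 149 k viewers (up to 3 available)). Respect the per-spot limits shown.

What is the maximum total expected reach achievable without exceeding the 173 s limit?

Midday rerun + 2×streaming pre-roll + 2×weather segment + cooking-show break uses 171 of the 173 s and totals 733.
No other feasible combination exceeds 733.

733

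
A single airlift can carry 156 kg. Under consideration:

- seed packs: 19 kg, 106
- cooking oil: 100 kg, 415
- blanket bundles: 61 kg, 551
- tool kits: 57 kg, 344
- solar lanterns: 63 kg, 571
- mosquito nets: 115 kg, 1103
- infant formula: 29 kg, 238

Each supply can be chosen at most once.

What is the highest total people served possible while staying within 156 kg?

Filling by ratio: mosquito nets + infant formula for 1341, with 12 kg left unused.
The 115 kg tied up in mosquito nets is better spent on blanket bundles + solar lanterns — total rises to 1360 (153 kg).

1360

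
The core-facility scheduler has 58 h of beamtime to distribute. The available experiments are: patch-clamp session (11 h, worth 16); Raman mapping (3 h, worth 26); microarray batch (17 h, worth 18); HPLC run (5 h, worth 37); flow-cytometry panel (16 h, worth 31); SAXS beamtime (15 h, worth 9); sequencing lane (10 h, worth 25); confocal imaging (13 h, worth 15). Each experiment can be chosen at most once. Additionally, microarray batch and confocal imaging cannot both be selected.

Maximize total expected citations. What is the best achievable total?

150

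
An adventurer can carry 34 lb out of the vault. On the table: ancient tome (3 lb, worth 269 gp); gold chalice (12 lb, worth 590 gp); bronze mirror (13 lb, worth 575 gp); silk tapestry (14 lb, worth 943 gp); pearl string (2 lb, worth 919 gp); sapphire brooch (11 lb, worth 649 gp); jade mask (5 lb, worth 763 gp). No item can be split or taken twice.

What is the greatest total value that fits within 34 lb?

Ranking by ratio (value/lb): pearl string 459.50, jade mask 152.60, ancient tome 89.67.
A density-first pass picks ancient tome + silk tapestry + pearl string + jade mask — 2894 at 24 lb.
Replace ancient tome with sapphire brooch: the trade gains 380 net, giving 3274 at 32 lb.

3274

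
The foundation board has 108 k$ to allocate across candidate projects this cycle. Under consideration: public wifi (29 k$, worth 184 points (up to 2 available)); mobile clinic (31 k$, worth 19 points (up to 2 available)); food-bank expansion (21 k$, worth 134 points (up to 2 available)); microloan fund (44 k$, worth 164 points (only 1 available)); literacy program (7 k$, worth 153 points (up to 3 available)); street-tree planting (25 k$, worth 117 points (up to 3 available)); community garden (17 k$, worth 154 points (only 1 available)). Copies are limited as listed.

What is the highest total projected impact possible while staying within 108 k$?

998

The ratio ordering already packs tightly: 2×food-bank expansion + 3×literacy program + street-tree planting + community garden, 105 k$, 998.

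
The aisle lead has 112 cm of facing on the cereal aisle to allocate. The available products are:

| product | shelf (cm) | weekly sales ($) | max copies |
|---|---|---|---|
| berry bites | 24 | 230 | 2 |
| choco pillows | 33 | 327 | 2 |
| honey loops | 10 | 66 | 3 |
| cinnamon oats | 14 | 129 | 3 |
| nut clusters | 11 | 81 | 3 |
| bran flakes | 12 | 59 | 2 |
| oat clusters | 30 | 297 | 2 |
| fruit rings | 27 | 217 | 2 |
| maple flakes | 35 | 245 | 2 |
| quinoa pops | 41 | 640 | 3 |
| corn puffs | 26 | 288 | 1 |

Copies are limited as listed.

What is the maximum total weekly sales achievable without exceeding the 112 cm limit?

By weekly sales per cm: quinoa pops 15.61, corn puffs 11.08, choco pillows 9.91, oat clusters 9.90 lead.
Greedy by ratio would take 2×quinoa pops + corn puffs: 108 cm used, total 1568.
The 26 cm tied up in corn puffs is better spent on oat clusters — total rises to 1577 (112 cm).
No other feasible combination exceeds 1577.

1577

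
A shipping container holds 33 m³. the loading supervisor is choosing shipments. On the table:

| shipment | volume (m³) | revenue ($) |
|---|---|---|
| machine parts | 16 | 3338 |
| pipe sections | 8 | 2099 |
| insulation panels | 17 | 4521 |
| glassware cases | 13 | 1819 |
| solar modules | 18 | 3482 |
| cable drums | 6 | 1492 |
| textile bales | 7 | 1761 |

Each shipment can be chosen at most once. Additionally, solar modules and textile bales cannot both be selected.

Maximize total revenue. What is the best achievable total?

Ranking by ratio (revenue/m³): insulation panels 265.94, pipe sections 262.38, textile bales 251.57, cable drums 248.67.
The ratio ordering already packs tightly: pipe sections + insulation panels + textile bales, 32 m³, 8381.
That's the maximum — no feasible swap from here does better than 8381.

8381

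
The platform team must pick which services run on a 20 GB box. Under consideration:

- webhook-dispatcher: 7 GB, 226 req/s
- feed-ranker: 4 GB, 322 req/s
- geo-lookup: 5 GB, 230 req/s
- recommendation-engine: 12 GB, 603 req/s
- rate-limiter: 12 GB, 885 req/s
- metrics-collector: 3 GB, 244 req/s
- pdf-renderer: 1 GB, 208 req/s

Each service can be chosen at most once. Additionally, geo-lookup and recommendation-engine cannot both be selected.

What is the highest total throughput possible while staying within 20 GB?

Ranking by ratio (throughput/GB): pdf-renderer 208.00, metrics-collector 81.33, feed-ranker 80.50.
Taking feed-ranker + rate-limiter + metrics-collector + pdf-renderer: 20 GB used, 1659 in throughput.
Runner-up feed-ranker + rate-limiter + metrics-collector tops out at 1451.

1659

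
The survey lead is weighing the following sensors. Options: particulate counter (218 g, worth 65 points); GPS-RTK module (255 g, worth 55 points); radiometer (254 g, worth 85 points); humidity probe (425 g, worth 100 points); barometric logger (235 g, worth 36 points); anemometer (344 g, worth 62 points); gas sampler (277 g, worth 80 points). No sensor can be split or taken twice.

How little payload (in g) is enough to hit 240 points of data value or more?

897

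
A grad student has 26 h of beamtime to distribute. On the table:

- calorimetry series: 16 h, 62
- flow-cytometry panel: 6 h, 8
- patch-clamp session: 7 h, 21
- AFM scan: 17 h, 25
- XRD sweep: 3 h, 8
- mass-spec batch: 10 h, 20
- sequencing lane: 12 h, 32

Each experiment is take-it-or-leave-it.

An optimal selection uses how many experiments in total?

Best achievable expected citations is 91.
One optimal bundle: calorimetry series + patch-clamp session + XRD sweep (26 h).
Any selection reaching 91 contains exactly 3 experiments.

3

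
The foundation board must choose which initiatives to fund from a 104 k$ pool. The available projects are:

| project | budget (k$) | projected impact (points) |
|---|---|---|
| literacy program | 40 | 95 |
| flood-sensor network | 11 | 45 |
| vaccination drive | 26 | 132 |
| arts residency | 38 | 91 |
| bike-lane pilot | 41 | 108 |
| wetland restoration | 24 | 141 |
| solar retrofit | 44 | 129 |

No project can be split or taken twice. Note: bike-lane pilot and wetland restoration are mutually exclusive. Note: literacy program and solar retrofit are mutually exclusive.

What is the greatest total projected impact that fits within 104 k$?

413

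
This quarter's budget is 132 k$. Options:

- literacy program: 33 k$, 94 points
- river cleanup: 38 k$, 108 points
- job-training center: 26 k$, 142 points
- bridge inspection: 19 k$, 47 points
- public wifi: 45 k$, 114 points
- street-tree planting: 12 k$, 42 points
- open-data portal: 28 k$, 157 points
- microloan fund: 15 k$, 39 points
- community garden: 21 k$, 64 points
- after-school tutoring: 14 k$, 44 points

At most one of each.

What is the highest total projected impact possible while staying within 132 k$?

526

By projected impact per k$: open-data portal 5.61, job-training center 5.46, street-tree planting 3.50, after-school tutoring 3.14 lead.
A density-first pass picks job-training center + street-tree planting + open-data portal + microloan fund + community garden + after-school tutoring — 488 at 116 k$.
Replace microloan fund and community garden with literacy program + bridge inspection: the trade gains 38 net, giving 526 at 132 k$.
Next best is job-training center + public wifi + street-tree planting + open-data portal + community garden at 519 (132 k$) — short by 7.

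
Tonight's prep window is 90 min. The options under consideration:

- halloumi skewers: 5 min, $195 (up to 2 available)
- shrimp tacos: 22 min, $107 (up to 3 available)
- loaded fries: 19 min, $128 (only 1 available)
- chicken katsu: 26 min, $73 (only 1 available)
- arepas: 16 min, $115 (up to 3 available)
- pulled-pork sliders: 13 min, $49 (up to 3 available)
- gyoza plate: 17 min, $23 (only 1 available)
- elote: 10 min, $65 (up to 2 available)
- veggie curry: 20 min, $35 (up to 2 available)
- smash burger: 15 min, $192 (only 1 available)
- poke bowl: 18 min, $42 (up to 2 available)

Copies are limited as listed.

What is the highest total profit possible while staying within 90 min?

1005

Density check — halloumi skewers 39.00, smash burger 12.80, arepas 7.19, loaded fries 6.74 are the best per min.
Filling by ratio: 2×halloumi skewers + 3×arepas + elote + smash burger for 992, with 7 min left unused.
The 16 min tied up in arepas is better spent on loaded fries — total rises to 1005 (86 min).
Nothing else within 90 min beats 1005.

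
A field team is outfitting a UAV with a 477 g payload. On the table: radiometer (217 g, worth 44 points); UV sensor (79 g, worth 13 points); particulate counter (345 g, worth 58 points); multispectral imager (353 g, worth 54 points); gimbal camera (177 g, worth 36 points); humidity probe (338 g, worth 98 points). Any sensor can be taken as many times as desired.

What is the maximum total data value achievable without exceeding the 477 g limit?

UV sensor + humidity probe uses 417 of the 477 g and totals 111.
No other feasible combination exceeds 111.

111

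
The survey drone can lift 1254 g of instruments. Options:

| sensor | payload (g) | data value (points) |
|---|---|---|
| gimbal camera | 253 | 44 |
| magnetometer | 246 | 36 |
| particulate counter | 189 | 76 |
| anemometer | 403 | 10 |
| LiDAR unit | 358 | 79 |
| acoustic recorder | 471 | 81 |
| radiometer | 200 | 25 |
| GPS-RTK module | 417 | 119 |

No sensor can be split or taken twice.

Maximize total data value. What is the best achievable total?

By data value per g: particulate counter 0.40, GPS-RTK module 0.29, LiDAR unit 0.22, gimbal camera 0.17 lead.
Best packing: gimbal camera + particulate counter + LiDAR unit + GPS-RTK module — 1217 g, 318 total.
Every other selection either busts 1254 g or fails to beat 318.

318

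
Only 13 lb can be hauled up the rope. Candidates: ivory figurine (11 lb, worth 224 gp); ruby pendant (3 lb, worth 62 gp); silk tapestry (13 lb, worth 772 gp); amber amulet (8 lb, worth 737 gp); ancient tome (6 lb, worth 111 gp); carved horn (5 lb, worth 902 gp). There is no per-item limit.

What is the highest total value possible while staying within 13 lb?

1866

Best packing: ruby pendant + 2×carved horn — 13 lb, 1866 total.
Every other selection either busts 13 lb or fails to beat 1866.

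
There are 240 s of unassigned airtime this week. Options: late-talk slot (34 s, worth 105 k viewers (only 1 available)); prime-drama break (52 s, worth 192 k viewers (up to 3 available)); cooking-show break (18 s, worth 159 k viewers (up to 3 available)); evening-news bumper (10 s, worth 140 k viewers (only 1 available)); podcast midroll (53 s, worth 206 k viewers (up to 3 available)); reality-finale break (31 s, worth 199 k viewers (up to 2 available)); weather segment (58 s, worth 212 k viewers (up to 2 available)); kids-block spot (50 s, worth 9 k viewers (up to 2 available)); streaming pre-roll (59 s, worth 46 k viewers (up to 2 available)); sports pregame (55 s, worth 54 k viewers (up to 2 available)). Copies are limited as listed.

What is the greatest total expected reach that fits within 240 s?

1433

Filling by ratio: 3×cooking-show break + evening-news bumper + 2×podcast midroll + 2×reality-finale break for 1427, with 8 s left unused.
Dropping podcast midroll frees 53 s; slotting in weather segment (58 s) lifts the total to 1433 at 237 s.
The spare 3 s is too small for any remaining spot, and no exchange beats 1433.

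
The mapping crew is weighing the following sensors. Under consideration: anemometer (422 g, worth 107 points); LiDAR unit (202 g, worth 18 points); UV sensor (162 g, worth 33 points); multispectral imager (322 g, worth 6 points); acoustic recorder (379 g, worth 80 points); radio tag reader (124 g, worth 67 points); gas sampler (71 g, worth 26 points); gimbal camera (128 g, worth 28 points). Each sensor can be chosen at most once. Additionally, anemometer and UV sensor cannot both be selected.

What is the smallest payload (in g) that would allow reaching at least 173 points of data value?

546

Look for the lowest-payload combination reaching 173.
Taking anemometer + radio tag reader gives 174 (≥ 173) for 546 g.
Below 546 g the best achievable stays under 173.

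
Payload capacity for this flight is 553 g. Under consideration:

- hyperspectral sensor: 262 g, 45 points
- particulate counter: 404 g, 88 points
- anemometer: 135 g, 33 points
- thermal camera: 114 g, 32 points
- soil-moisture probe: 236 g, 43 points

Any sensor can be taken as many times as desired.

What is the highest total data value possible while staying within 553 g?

Greedy by ratio would take 4×thermal camera: 456 g used, total 128.
Replace 4×thermal camera with 4×anemometer: the trade gains 4 net, giving 132 at 540 g.
Every other selection either busts 553 g or fails to beat 132.

132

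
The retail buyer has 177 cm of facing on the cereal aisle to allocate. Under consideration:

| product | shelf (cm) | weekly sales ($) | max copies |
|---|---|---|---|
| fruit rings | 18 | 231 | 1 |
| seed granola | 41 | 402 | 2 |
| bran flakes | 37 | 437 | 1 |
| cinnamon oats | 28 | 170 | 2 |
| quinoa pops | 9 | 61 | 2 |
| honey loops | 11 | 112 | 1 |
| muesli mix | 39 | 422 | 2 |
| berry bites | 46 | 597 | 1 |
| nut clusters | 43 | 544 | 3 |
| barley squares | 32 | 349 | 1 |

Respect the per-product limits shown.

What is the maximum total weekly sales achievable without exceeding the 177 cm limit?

2229

Density check — berry bites 12.98, fruit rings 12.83, nut clusters 12.65 are the best per cm.
The ratio heuristic lands on fruit rings + quinoa pops + honey loops + berry bites + 2×nut clusters (2089) but leaves 7 cm idle.
Dropping fruit rings and quinoa pops and honey loops frees 38 cm; slotting in nut clusters (43 cm) lifts the total to 2229 at 175 cm.
No other feasible combination exceeds 2229.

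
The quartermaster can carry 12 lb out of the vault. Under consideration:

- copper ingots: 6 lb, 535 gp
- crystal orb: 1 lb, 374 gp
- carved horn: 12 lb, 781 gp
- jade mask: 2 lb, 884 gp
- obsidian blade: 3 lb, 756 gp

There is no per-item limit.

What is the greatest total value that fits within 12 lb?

Taking 6×jade mask: 12 lb used, 5304 in value.
Nothing else within 12 lb beats 5304.

5304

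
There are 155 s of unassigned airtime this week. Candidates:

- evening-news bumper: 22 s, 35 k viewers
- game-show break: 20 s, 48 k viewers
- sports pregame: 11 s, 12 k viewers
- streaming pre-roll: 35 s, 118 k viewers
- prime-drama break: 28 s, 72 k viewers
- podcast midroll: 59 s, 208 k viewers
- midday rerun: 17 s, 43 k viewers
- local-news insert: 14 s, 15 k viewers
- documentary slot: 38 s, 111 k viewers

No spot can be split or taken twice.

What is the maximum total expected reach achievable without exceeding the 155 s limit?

485

By expected reach per s: podcast midroll 3.53, streaming pre-roll 3.37, documentary slot 2.92 lead.
A density-first pass picks streaming pre-roll + podcast midroll + midday rerun + documentary slot — 480 at 149 s.
The 17 s tied up in midday rerun is better spent on game-show break — total rises to 485 (152 s).
Next best is streaming pre-roll + podcast midroll + midday rerun + documentary slot at 480 (149 s) — short by 5.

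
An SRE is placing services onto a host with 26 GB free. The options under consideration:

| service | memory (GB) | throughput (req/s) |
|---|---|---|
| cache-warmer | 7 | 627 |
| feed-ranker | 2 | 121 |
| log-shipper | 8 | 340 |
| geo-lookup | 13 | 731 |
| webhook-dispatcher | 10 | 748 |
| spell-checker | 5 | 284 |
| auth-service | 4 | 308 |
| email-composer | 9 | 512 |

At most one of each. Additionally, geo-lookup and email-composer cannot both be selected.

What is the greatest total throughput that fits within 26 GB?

The ratio heuristic lands on cache-warmer + feed-ranker + webhook-dispatcher + auth-service (1804) but leaves 3 GB idle.
Replace feed-ranker with spell-checker: the trade gains 163 net, giving 1967 at 26 GB.

1967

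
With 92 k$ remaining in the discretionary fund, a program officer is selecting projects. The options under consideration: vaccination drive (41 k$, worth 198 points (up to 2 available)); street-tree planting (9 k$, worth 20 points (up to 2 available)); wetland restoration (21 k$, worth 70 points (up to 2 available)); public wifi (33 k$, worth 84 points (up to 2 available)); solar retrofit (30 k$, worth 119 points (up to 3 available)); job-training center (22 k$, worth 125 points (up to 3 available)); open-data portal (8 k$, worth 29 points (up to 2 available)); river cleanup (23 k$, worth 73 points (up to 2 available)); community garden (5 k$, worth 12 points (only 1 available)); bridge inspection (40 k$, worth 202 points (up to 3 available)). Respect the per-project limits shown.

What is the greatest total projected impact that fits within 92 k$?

Greedy by ratio would take 3×job-training center + 2×open-data portal + community garden: 87 k$ used, total 445.
The 35 k$ tied up in job-training center and open-data portal and community garden is better spent on bridge inspection — total rises to 481 (92 k$).
No other feasible combination exceeds 481.

481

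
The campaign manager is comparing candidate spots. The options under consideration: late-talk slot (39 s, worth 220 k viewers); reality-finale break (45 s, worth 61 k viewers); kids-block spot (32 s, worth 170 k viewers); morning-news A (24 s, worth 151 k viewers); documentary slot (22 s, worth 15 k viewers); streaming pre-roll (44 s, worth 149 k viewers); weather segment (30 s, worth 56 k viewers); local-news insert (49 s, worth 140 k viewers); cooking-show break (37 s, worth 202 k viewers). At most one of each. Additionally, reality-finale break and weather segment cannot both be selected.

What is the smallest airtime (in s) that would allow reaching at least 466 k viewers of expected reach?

Need the lightest bundle worth ≥ 466.
Taking kids-block spot + morning-news A + cooking-show break gives 523 (≥ 466) for 93 s.
No combination under 93 s hits 466.

93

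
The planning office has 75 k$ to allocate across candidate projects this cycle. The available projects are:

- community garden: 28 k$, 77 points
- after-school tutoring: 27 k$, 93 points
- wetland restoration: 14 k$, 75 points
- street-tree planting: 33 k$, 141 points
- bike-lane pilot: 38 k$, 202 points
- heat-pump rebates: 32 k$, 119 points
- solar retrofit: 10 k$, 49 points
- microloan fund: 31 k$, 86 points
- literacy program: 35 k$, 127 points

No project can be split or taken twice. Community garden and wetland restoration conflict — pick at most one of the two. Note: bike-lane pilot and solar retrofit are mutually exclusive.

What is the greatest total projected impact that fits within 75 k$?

343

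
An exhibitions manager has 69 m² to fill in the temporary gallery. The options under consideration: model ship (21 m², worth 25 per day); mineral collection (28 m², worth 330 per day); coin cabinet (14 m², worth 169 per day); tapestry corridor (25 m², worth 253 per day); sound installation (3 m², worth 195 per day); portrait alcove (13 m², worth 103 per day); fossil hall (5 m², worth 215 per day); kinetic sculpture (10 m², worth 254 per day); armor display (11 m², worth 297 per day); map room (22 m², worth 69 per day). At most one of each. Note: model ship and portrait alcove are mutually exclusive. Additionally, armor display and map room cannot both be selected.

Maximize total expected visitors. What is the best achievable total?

1383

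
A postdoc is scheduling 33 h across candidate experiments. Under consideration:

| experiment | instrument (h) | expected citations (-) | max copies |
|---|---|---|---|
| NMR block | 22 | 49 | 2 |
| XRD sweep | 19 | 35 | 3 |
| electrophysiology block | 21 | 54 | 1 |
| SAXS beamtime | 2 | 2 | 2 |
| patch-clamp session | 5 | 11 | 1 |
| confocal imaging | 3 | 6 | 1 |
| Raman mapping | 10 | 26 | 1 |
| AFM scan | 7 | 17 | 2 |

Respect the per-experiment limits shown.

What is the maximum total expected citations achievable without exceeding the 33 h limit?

82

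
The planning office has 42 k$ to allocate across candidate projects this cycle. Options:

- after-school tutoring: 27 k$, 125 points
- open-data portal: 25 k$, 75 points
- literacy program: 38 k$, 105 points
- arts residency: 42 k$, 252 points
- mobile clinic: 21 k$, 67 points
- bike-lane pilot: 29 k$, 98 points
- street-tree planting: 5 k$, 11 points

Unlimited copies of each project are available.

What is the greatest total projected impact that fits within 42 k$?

252

Ranking by ratio (projected impact/k$): arts residency 6.00, after-school tutoring 4.63, bike-lane pilot 3.38.
Arts residency uses 42 of the 42 k$ and totals 252.
No other feasible combination exceeds 252.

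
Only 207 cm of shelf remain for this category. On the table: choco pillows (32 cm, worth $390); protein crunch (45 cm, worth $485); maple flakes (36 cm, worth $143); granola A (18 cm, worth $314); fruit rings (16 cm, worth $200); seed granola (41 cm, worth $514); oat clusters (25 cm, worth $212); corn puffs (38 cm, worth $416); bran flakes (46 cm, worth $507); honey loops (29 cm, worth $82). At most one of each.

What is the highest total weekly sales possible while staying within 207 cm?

The ratio heuristic lands on choco pillows + granola A + fruit rings + seed granola + corn puffs + bran flakes (2341) but leaves 16 cm idle.
Replace choco pillows with protein crunch: the trade gains 95 net, giving 2436 at 204 cm.
Nothing else within 207 cm beats 2436.

2436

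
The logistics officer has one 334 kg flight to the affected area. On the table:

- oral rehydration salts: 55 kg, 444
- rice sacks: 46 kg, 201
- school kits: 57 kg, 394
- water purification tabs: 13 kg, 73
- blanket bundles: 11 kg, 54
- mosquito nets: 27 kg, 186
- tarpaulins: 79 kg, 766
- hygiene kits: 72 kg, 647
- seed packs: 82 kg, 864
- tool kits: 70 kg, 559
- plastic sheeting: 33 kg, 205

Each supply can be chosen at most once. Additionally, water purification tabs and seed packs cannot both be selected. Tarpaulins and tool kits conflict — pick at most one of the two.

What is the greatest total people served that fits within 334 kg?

Taking oral rehydration salts + blanket bundles + tarpaulins + hygiene kits + seed packs + plastic sheeting: 332 kg used, 2980 in people served.
The closest alternative, oral rehydration salts + blanket bundles + mosquito nets + tarpaulins + hygiene kits + seed packs, reaches only 2961.

2980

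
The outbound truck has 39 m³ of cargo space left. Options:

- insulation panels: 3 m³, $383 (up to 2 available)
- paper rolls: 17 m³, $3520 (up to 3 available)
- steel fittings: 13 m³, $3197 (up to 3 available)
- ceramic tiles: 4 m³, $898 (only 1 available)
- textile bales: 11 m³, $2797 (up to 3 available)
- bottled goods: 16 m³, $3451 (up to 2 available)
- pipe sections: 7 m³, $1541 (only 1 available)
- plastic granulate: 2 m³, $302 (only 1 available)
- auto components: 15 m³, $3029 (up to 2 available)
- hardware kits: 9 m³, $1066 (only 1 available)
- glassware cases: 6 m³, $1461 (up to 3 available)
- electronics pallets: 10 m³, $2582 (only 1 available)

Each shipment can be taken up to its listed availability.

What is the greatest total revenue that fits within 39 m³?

By revenue per m³: electronics pallets 258.20, textile bales 254.27, steel fittings 245.92, glassware cases 243.50 lead.
Greedy by ratio would take 2×textile bales + glassware cases + electronics pallets: 38 m³ used, total 9637.
Dropping electronics pallets frees 10 m³; slotting in textile bales (11 m³) lifts the total to 9852 at 39 m³.
Every other selection either busts 39 m³ or exceeds an availability limit or fails to beat 9852.

9852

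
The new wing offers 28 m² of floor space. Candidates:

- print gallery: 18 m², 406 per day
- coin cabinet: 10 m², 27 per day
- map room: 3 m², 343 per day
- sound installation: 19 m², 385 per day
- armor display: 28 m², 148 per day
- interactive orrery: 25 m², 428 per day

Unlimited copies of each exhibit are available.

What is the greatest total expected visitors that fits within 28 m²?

Ranking by ratio (expected visitors/m²): map room 114.33, print gallery 22.56, sound installation 20.26.
9×map room uses 27 of the 28 m² and totals 3087.

3087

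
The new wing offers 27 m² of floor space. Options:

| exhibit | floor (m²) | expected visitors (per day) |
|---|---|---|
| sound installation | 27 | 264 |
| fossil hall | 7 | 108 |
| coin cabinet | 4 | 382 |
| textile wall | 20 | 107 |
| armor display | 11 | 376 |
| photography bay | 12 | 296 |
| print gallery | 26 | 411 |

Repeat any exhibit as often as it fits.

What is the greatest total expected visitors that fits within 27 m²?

2292

Ranking by ratio (expected visitors/m²): coin cabinet 95.50, armor display 34.18, photography bay 24.67.
Best packing: 6×coin cabinet — 24 m², 2292 total.
Nothing else within 27 m² beats 2292.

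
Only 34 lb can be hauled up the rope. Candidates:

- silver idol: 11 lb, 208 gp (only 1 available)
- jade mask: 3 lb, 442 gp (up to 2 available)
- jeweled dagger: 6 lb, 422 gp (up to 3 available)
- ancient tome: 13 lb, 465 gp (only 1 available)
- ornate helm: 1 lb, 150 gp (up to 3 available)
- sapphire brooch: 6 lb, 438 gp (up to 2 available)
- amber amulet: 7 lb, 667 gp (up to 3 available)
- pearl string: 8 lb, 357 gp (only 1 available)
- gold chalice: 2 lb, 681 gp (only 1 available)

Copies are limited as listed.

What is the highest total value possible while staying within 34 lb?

4016

Taking 2×jade mask + 3×ornate helm + 3×amber amulet + gold chalice: 32 lb used, 4016 in value.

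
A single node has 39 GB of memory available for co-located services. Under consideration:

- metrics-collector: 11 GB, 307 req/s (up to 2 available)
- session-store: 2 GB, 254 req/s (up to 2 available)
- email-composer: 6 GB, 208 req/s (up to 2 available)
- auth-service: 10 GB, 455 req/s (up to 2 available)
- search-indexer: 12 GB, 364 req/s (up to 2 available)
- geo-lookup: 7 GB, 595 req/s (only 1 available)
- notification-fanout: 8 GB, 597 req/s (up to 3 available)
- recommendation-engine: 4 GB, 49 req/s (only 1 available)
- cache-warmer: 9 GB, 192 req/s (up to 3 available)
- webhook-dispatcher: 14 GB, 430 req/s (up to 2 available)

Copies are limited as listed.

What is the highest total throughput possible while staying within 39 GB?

2943

Best packing: 2×session-store + geo-lookup + 3×notification-fanout + recommendation-engine — 39 GB, 2943 total.
Every other selection either busts 39 GB or exceeds an availability limit or fails to beat 2943.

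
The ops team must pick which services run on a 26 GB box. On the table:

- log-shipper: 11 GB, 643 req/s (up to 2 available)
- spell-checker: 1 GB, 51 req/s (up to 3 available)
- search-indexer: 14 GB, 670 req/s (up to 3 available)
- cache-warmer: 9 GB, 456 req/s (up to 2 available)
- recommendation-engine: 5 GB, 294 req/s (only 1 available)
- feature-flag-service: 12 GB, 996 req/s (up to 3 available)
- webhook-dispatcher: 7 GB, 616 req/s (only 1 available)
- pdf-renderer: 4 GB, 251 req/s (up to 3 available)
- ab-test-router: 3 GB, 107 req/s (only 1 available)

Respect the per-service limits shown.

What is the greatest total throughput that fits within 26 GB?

2094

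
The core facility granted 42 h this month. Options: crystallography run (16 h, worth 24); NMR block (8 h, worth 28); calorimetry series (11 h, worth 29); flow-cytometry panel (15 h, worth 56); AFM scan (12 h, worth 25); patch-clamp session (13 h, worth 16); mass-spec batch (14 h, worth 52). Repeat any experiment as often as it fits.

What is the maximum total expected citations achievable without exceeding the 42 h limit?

156

By expected citations per h: flow-cytometry panel 3.73, mass-spec batch 3.71, NMR block 3.50 lead.
The ratio heuristic lands on NMR block + 2×flow-cytometry panel (140) but leaves 4 h idle.
Replace NMR block and 2×flow-cytometry panel with 3×mass-spec batch: the trade gains 16 net, giving 156 at 42 h.
That's the maximum — no swap from here does better than 156.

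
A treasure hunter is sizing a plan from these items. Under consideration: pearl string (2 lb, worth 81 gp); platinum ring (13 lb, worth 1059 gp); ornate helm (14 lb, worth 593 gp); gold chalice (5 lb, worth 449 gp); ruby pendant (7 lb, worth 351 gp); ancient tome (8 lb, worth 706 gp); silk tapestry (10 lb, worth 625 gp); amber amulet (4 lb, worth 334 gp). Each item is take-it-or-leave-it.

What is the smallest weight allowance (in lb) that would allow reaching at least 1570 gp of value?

19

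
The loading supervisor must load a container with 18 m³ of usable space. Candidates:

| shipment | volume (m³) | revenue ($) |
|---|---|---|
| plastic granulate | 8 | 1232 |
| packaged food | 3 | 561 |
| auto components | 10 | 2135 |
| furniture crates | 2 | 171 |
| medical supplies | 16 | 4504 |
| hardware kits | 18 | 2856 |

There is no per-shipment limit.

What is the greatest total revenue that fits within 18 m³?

4675

Best packing: furniture crates + medical supplies — 18 m³, 4675 total.
No other feasible combination exceeds 4675.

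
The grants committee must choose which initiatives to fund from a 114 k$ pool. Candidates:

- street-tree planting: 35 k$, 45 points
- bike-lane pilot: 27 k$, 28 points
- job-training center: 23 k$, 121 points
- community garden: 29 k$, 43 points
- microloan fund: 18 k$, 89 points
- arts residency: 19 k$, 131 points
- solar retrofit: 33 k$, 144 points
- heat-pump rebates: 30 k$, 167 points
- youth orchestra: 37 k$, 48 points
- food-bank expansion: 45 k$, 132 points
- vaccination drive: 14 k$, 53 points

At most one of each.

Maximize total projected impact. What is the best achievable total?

584

Ranking by ratio (projected impact/k$): arts residency 6.89, heat-pump rebates 5.57, job-training center 5.26.
Filling by ratio: job-training center + microloan fund + arts residency + heat-pump rebates + vaccination drive for 561, with 10 k$ left unused.
The 23 k$ tied up in job-training center is better spent on solar retrofit — total rises to 584 (114 k$).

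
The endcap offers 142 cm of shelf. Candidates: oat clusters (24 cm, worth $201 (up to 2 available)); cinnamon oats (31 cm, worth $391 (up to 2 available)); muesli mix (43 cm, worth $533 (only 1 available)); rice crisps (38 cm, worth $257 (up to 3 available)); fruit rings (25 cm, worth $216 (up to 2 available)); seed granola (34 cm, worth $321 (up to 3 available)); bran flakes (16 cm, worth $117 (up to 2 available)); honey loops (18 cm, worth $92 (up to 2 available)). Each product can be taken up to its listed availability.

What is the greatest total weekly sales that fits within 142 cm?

1636

Density check — cinnamon oats 12.61, muesli mix 12.40, seed granola 9.44 are the best per cm.
The ratio ordering already packs tightly: 2×cinnamon oats + muesli mix + seed granola, 139 cm, 1636.
The spare 3 cm is too small for any remaining product, and no exchange beats 1636.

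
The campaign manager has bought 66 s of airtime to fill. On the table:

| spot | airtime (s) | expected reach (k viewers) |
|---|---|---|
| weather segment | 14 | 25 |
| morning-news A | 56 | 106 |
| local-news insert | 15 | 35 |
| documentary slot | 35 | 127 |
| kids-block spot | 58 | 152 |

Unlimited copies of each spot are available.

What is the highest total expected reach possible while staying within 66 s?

Best packing: 2×local-news insert + documentary slot — 65 s, 197 total.

197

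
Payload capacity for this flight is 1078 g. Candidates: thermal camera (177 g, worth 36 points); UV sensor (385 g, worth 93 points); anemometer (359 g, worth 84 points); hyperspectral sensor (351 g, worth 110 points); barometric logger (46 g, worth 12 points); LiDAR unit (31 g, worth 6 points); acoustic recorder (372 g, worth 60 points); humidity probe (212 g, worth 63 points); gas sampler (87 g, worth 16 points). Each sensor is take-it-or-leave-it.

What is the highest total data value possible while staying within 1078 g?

A density-first pass picks UV sensor + hyperspectral sensor + barometric logger + LiDAR unit + humidity probe — 284 at 1025 g.
Replace barometric logger with gas sampler: the trade gains 4 net, giving 288 at 1066 g.
That's the maximum — no swap from here does better than 288.

288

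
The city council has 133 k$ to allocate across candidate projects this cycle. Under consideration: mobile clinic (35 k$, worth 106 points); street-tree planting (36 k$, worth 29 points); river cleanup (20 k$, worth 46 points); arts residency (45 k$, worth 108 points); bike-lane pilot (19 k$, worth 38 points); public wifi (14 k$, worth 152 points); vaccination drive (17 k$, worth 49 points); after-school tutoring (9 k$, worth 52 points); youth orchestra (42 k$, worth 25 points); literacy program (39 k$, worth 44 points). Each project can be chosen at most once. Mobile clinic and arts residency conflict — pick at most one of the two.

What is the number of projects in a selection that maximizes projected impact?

6

Optimal total is 445.
One optimal bundle: river cleanup + arts residency + bike-lane pilot + public wifi + vaccination drive + after-school tutoring (124 k$).
All optima have 6 projects.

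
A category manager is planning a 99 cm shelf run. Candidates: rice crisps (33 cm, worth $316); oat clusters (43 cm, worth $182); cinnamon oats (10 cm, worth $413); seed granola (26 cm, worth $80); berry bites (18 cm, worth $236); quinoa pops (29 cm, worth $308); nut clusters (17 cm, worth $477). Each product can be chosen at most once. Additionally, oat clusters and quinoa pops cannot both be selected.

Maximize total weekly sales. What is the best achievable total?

Greedy by ratio would take cinnamon oats + berry bites + quinoa pops + nut clusters: 74 cm used, total 1434.
Replace berry bites with rice crisps: the trade gains 80 net, giving 1514 at 89 cm.
Every other selection either busts 99 cm or breaks a pairing rule or fails to beat 1514.

1514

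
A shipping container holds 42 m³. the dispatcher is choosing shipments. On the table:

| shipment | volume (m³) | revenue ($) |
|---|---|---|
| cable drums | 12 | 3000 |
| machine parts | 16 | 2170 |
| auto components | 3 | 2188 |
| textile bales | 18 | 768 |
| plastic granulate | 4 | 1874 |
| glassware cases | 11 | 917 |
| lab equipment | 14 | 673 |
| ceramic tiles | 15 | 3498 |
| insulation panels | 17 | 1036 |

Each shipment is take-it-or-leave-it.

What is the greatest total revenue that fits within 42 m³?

The ratio ordering already packs tightly: cable drums + auto components + plastic granulate + ceramic tiles, 34 m³, 10560.

10560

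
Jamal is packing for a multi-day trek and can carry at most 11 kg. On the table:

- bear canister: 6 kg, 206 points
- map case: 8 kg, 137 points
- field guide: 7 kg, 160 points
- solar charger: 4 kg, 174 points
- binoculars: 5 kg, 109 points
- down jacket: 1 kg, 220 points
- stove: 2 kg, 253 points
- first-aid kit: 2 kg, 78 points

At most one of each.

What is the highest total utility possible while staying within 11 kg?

757

Filling by ratio: solar charger + down jacket + stove + first-aid kit for 725, with 2 kg left unused.
Replace solar charger with bear canister: the trade gains 32 net, giving 757 at 11 kg.
Next best is solar charger + down jacket + stove + first-aid kit at 725 (9 kg) — short by 32.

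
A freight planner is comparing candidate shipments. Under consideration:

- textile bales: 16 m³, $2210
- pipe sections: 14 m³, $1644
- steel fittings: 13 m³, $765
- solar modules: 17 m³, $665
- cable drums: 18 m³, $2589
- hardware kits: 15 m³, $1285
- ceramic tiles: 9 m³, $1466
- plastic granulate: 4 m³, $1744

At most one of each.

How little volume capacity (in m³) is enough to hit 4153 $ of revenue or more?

22

Look for the lowest-volume combination reaching 4153.
cable drums + plastic granulate: 4333 revenue at 22 m³.
No combination under 22 m³ hits 4153.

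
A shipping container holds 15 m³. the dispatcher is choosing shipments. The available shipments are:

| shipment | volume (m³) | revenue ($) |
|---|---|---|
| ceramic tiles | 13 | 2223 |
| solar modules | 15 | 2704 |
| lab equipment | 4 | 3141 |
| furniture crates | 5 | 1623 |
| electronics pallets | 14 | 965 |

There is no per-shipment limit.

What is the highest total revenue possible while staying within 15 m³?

9423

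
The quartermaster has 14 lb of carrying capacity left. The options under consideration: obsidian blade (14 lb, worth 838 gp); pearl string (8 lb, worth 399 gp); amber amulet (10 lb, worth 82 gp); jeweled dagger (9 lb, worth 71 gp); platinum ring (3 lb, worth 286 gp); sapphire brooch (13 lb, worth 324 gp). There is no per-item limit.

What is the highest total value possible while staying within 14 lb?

1144

Density check — platinum ring 95.33, obsidian blade 59.86, pearl string 49.88 are the best per lb.
The ratio ordering already packs tightly: 4×platinum ring, 12 lb, 1144.
That's the maximum — no swap from here does better than 1144.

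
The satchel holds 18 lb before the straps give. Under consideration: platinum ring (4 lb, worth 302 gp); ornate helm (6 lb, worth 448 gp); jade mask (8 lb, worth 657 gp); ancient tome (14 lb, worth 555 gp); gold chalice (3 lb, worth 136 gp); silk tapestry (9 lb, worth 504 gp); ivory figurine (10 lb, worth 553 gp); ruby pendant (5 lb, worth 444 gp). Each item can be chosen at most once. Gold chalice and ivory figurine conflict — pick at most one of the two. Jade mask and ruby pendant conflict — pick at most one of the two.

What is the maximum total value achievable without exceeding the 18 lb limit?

1407

Taking platinum ring + ornate helm + jade mask: 18 lb used, 1407 in value.
Next best is platinum ring + ornate helm + gold chalice + ruby pendant at 1330 (18 lb) — short by 77.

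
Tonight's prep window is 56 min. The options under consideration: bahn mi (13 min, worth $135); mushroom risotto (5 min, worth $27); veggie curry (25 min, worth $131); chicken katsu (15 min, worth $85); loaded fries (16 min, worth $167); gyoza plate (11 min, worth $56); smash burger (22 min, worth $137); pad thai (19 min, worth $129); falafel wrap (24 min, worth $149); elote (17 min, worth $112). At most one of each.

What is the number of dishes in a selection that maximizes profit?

4

Optimal total is 466.
For example bahn mi + mushroom risotto + loaded fries + smash burger achieves it, using 56 min.
All optima have 4 dishes.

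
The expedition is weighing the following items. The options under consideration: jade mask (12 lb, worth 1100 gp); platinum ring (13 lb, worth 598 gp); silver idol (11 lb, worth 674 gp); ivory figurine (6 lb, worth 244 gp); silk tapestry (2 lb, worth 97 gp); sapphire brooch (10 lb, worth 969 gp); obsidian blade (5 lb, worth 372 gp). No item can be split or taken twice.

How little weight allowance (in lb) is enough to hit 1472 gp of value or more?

Look for the lowest-weight combination reaching 1472.
jade mask + obsidian blade reaches 1472 using 17 lb.
No combination under 17 lb hits 1472.

17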